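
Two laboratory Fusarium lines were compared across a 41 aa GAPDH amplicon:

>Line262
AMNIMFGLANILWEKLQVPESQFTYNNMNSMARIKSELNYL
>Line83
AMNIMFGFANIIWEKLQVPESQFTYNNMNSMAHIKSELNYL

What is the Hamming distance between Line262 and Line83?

The sequences differ at positions 8 (L/F), 12 (L/I), 33 (R/H).
That gives 3 mismatches out of 41 aligned sites, so the Hamming distance is 3.

3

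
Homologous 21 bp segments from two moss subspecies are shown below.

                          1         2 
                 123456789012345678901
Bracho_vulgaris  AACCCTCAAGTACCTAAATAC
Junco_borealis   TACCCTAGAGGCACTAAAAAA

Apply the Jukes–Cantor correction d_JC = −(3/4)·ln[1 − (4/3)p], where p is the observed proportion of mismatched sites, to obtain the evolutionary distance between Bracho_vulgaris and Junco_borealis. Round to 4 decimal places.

Mismatches occur at site 1 (A/T), site 7 (C/A), site 8 (A/G), site 11 (T/G), site 12 (A/C), site 13 (C/A), site 19 (T/A), site 21 (C/A).
p = 8/21 = 0.380952.
d = −0.75 · ln(1 − (4/3)·0.380952) = −0.75 · ln(0.492064) = −0.75 · (-0.709146) = 0.5319.

0.5319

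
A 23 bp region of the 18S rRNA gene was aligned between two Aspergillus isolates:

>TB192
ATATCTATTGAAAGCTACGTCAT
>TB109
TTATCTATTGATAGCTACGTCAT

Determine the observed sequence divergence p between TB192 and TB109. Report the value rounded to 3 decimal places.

0.087

Differing sites — 1:A/T; 12:A/T.
There are 2 differences over 23 sites, so p = 2/23 = 0.087.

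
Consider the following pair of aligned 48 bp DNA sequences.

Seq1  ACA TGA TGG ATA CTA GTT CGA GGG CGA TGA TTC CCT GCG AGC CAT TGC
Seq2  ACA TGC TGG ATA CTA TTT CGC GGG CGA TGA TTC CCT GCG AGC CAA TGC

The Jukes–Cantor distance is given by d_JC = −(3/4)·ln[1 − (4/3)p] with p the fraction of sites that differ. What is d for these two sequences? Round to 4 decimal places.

Mismatches occur at site 6 (A/C), site 16 (G/T), site 21 (A/C), site 45 (T/A).
p = 4/48 = 0.083333.
d = −0.75 · ln(1 − (4/3)·0.083333) = −0.75 · ln(0.888889) = −0.75 · (-0.117783) = 0.0883.

0.0883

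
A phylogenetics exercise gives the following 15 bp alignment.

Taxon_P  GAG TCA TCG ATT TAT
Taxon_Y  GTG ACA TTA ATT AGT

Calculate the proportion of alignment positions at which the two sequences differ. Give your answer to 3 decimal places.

0.400

Mismatches occur at site 2 (A→T), site 4 (T→A), site 8 (C→T), site 9 (G→A), site 13 (T→A), site 14 (A→G).
There are 6 differences over 15 sites, so p = 6/15 = 0.400.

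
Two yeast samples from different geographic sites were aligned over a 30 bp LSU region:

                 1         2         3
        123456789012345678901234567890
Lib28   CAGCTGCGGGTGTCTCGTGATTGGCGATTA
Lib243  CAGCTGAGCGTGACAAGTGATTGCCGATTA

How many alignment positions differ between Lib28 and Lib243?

6

Differing sites — 7:C/A; 9:G/C; 13:T/A; 15:T/A; 16:C/A; 24:G/C.
That gives 6 mismatches out of 30 aligned sites, so the Hamming distance is 6.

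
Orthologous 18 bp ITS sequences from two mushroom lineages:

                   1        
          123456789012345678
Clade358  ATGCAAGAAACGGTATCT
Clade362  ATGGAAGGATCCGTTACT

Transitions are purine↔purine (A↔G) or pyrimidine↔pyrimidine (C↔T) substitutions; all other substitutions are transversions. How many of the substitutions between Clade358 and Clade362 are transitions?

Differing sites — 4:C/G (Tv); 8:A/G (Ti); 10:A/T (Tv); 12:G/C (Tv); 15:A/T (Tv); 16:T/A (Tv).
Of the 6 differences, 1 transition and 5 transversions, so the answer is 1.

1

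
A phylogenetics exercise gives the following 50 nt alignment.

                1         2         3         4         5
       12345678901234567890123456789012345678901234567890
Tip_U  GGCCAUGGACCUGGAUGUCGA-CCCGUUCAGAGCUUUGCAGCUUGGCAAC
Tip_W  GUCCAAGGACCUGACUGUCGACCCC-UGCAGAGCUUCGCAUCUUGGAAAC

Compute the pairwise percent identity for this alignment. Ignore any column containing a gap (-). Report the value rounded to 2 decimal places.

83.33%

Excluding the 2 gap columns leaves 48 comparable sites.
Differing sites — 2:G/U; 6:U/A; 14:G/A; 15:A/C; 28:U/G; 37:U/C; 41:G/U; 47:C/A.
40 of the 48 comparable sites match, so the percent identity is 40/48 × 100 = 83.33%.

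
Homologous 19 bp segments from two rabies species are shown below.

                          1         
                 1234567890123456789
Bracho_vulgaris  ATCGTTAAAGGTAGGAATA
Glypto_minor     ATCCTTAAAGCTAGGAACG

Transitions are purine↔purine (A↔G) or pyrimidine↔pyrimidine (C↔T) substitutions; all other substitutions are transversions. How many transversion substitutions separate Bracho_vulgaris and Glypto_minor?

2

Mismatches occur at site 4 (G/C, transversion), site 11 (G/C, transversion), site 18 (T/C, transition), site 19 (A/G, transition).
Of the 4 differences, 2 transitions and 2 transversions, so the answer is 2.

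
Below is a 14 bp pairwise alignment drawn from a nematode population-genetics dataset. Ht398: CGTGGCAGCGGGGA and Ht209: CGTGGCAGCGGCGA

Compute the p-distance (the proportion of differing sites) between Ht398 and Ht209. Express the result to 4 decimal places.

0.0714

Differing sites — 12:G/C.
There are 1 differences over 14 sites, so p = 1/14 = 0.0714.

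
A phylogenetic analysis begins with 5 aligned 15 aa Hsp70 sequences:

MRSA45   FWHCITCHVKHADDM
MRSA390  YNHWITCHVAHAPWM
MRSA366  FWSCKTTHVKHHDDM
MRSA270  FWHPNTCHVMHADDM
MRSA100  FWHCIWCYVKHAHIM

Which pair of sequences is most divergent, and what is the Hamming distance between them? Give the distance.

10

Pairwise Hamming distances:
  MRSA45 vs MRSA390: 6
  MRSA45 vs MRSA366: 4
  MRSA45 vs MRSA270: 3
  MRSA45 vs MRSA100: 4
  MRSA390 vs MRSA366: 10
  MRSA390 vs MRSA270: 7
  MRSA390 vs MRSA100: 8
  MRSA366 vs MRSA270: 6
  MRSA366 vs MRSA100: 8
  MRSA270 vs MRSA100: 7
The largest is 10, between MRSA390 and MRSA366.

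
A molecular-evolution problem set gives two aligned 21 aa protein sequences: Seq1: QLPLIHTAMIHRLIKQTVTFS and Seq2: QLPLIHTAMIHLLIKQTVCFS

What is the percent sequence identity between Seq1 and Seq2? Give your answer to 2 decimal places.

90.48%

The sequences differ at positions 12 (R/L), 19 (T/C).
19 of the 21 sites match, so the percent identity is 19/21 × 100 = 90.48%.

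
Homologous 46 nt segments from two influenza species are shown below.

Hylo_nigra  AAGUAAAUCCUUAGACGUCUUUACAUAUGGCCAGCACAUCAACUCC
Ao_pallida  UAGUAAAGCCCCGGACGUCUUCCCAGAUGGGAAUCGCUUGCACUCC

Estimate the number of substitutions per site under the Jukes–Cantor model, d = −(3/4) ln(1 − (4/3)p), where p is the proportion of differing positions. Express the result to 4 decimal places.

0.4279

The sequences differ at positions 1 (A/U), 8 (U/G), 11 (U/C), 12 (U/C), 13 (A/G), 22 (U/C), 23 (A/C), 26 (U/G), 31 (C/G), 32 (C/A), 34 (G/U), 36 (A/G), 38 (A/U), 40 (C/G), 41 (A/C).
p = 15/46 = 0.326087.
d = −0.75 · ln(1 − (4/3)·0.326087) = −0.75 · ln(0.565217) = −0.75 · (-0.570546) = 0.4279.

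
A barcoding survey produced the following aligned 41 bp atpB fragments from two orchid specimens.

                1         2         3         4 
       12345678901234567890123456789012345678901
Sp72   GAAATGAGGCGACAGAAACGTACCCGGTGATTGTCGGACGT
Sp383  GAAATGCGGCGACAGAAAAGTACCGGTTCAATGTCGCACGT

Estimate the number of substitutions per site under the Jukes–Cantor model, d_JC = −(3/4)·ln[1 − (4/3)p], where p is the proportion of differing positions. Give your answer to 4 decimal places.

0.1937

Differing sites — 7:A/C; 19:C/A; 25:C/G; 27:G/T; 29:G/C; 31:T/A; 37:G/C.
p = 7/41 = 0.170732.
d = −0.75 · ln(1 − (4/3)·0.170732) = −0.75 · ln(0.772357) = −0.75 · (-0.258308) = 0.1937.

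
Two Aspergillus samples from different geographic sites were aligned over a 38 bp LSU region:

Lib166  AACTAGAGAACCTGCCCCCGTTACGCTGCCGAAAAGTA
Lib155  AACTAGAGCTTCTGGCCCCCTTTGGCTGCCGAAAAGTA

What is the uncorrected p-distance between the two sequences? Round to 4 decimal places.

0.1842

The sequences differ at positions 9 (A/C), 10 (A/T), 11 (C/T), 15 (C/G), 20 (G/C), 23 (A/T), 24 (C/G).
There are 7 differences over 38 sites, so p = 7/38 = 0.1842.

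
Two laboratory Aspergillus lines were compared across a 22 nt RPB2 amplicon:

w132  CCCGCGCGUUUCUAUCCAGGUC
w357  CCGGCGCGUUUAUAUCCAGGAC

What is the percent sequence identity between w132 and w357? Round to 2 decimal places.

Differing sites — 3:C/G; 12:C/A; 21:U/A.
19 of the 22 sites match, so the percent identity is 19/22 × 100 = 86.36%.

86.36%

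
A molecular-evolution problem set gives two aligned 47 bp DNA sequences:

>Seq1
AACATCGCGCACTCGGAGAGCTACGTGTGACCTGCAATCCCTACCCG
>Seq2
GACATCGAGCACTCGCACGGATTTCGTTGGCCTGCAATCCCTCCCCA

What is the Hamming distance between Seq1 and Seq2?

Differing sites — 1:A/G; 8:C/A; 16:G/C; 18:G/C; 19:A/G; 21:C/A; 23:A/T; 24:C/T; 25:G/C; 26:T/G; 27:G/T; 30:A/G; 43:A/C; 47:G/A.
That gives 14 mismatches out of 47 aligned sites, so the Hamming distance is 14.

14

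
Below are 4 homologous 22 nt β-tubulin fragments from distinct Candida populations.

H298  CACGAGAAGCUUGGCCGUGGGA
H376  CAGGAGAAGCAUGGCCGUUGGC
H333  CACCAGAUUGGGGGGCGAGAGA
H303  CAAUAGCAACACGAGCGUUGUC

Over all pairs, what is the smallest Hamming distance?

Pairwise Hamming distances:
  H298 vs H376: 4
  H298 vs H333: 9
  H298 vs H303: 11
  H376 vs H333: 12
  H376 vs H303: 8
  H333 vs H303: 14
The smallest is 4, between H298 and H376.

4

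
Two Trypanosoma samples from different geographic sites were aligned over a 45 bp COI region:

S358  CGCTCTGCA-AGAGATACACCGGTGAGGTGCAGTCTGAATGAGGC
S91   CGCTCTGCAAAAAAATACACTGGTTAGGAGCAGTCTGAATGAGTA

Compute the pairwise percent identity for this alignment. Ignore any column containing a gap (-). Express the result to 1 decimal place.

Excluding the 1 gap column leaves 44 comparable sites.
The sequences differ at positions 12 (G/A), 14 (G/A), 21 (C/T), 25 (G/T), 29 (T/A), 44 (G/T), 45 (C/A).
37 of the 44 comparable sites match, so the percent identity is 37/44 × 100 = 84.1%.

84.1%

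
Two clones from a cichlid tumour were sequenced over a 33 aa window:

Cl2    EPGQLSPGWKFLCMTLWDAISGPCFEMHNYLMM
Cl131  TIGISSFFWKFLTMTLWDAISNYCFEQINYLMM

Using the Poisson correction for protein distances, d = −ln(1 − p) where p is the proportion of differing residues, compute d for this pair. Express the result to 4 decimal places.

Differing sites — 1:E/T; 2:P/I; 4:Q/I; 5:L/S; 7:P/F; 8:G/F; 13:C/T; 22:G/N; 23:P/Y; 27:M/Q; 28:H/I.
p = 11/33 = 0.333333.
d = −ln(1 − 0.333333) = −ln(0.666667) = 0.4055.

0.4055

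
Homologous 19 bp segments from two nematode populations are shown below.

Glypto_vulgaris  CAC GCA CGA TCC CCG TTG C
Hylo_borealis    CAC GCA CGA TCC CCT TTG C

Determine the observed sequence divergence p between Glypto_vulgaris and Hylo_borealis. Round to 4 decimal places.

The sequences differ at position 15 (G/T).
There are 1 differences over 19 sites, so p = 1/19 = 0.0526.

0.0526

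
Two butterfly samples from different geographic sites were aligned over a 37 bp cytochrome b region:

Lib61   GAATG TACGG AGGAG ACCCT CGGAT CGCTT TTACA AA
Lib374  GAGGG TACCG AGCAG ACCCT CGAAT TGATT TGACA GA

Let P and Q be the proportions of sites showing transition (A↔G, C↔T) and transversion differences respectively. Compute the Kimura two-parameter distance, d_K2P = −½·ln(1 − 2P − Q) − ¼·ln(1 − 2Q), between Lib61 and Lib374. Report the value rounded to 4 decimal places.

Differing sites — 3:A/G (Ti); 4:T/G (Tv); 9:G/C (Tv); 13:G/C (Tv); 23:G/A (Ti); 26:C/T (Ti); 28:C/A (Tv); 32:T/G (Tv); 36:A/G (Ti).
Of the 9 differences, 4 transitions and 5 transversions over 37 sites: P = 4/37 = 0.108108, Q = 5/37 = 0.135135.
d = −0.5·ln(0.648649) − 0.25·ln(0.729730) = −0.5·(-0.432864) − 0.25·(-0.315081) = 0.2952.

0.2952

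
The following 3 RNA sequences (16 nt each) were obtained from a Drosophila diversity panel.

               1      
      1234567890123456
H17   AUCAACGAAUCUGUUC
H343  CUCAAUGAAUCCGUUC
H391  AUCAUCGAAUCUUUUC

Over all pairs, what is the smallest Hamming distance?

Pairwise Hamming distances:
  H17 vs H343: 3
  H17 vs H391: 2
  H343 vs H391: 5
The smallest is 2, between H17 and H391.

2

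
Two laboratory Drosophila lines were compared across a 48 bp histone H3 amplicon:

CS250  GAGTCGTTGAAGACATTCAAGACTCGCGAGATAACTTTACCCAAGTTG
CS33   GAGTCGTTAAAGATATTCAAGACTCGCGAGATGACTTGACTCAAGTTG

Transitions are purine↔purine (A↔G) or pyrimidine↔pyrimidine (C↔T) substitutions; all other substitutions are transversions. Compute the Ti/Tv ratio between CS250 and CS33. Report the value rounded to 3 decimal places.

4.000

Differing sites — 9:G/A (Ti); 14:C/T (Ti); 33:A/G (Ti); 38:T/G (Tv); 41:C/T (Ti).
Of the 5 differences, 4 transitions and 1 transversion, so Ti/Tv = 4/1 = 4.000.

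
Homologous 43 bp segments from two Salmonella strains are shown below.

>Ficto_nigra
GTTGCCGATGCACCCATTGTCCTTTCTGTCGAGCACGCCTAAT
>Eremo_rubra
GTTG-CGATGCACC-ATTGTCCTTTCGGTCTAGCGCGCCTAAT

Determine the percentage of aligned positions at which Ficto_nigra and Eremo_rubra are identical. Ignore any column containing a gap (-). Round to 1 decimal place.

92.7%

Excluding the 2 gap columns leaves 41 comparable sites.
Mismatches occur at site 27 (T/G), site 31 (G/T), site 35 (A/G).
38 of the 41 comparable sites match, so the percent identity is 38/41 × 100 = 92.7%.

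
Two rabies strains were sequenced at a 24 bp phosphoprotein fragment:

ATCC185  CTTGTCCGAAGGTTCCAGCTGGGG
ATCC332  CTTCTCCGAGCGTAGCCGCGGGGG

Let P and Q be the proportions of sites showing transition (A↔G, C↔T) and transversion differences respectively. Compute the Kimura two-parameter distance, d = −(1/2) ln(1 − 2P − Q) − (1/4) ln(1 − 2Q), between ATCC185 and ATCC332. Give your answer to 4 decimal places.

Mismatches occur at site 4 (G→C, transversion), site 10 (A→G, transition), site 11 (G→C, transversion), site 14 (T→A, transversion), site 15 (C→G, transversion), site 17 (A→C, transversion), site 20 (T→G, transversion).
Of the 7 differences, 1 transition and 6 transversions over 24 sites: P = 1/24 = 0.041667, Q = 6/24 = 0.250000.
d = −0.5·ln(0.666666) − 0.25·ln(0.500000) = −0.5·(-0.405466) − 0.25·(-0.693147) = 0.3760.

0.3760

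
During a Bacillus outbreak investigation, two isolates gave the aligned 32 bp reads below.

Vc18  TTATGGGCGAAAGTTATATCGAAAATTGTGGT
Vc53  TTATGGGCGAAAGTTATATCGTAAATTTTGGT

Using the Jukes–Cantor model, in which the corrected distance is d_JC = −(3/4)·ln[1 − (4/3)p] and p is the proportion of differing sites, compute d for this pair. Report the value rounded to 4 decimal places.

The sequences differ at positions 22 (A/T), 28 (G/T).
p = 2/32 = 0.062500.
d = −0.75 · ln(1 − (4/3)·0.062500) = −0.75 · ln(0.916667) = −0.75 · (-0.087011) = 0.0653.

0.0653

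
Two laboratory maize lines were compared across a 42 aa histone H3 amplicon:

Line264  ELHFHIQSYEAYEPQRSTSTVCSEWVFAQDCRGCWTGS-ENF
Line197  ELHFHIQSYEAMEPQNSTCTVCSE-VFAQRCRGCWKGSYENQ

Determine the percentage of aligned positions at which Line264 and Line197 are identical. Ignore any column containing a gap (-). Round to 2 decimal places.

85.00%

Excluding the 2 gap columns leaves 40 comparable sites.
Mismatches occur at site 12 (Y/M), site 16 (R/N), site 19 (S/C), site 30 (D/R), site 36 (T/K), site 42 (F/Q).
34 of the 40 comparable sites match, so the percent identity is 34/40 × 100 = 85.00%.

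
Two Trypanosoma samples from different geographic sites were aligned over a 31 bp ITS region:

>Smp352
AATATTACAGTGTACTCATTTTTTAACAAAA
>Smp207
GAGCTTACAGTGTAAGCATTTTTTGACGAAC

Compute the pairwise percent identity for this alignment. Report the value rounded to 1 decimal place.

The sequences differ at positions 1 (A/G), 3 (T/G), 4 (A/C), 15 (C/A), 16 (T/G), 25 (A/G), 28 (A/G), 31 (A/C).
23 of the 31 sites match, so the percent identity is 23/31 × 100 = 74.2%.

74.2%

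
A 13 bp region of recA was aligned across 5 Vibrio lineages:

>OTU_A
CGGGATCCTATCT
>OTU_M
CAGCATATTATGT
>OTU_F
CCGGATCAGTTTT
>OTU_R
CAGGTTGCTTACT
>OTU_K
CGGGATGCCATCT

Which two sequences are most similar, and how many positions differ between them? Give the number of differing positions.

Pairwise Hamming distances:
  OTU_A vs OTU_M: 5
  OTU_A vs OTU_F: 5
  OTU_A vs OTU_R: 5
  OTU_A vs OTU_K: 2
  OTU_M vs OTU_F: 7
  OTU_M vs OTU_R: 7
  OTU_M vs OTU_K: 6
  OTU_F vs OTU_R: 7
  OTU_F vs OTU_K: 6
  OTU_R vs OTU_K: 5
The smallest is 2, between OTU_A and OTU_K.

2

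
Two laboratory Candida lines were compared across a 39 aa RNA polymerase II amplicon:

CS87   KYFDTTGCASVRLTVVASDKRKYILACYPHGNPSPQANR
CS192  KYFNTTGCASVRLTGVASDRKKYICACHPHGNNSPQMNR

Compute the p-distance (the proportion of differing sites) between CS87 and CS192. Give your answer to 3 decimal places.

The sequences differ at positions 4 (D/N), 15 (V/G), 20 (K/R), 21 (R/K), 25 (L/C), 28 (Y/H), 33 (P/N), 37 (A/M).
There are 8 differences over 39 sites, so p = 8/39 = 0.205.

0.205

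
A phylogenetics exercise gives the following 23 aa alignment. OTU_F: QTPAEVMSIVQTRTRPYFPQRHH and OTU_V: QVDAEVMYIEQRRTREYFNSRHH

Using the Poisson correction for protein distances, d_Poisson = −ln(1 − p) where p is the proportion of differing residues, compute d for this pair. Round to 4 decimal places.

0.4274

Mismatches occur at site 2 (T↔V), site 3 (P↔D), site 8 (S↔Y), site 10 (V↔E), site 12 (T↔R), site 16 (P↔E), site 19 (P↔N), site 20 (Q↔S).
p = 8/23 = 0.347826.
d = −ln(1 − 0.347826) = −ln(0.652174) = 0.4274.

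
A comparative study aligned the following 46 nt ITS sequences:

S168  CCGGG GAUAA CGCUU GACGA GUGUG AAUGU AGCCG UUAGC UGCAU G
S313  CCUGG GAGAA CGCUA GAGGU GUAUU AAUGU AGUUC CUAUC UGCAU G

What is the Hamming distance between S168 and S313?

12

The sequences differ at positions 3 (G/U), 8 (U/G), 15 (U/A), 18 (C/G), 20 (A/U), 23 (G/A), 25 (G/U), 33 (C/U), 34 (C/U), 35 (G/C), 36 (U/C), 39 (G/U).
That gives 12 mismatches out of 46 aligned sites, so the Hamming distance is 12.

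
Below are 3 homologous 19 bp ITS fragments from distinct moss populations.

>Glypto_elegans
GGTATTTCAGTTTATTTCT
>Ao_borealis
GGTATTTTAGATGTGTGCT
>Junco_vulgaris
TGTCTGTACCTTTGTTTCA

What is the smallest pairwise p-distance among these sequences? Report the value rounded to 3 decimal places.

0.316

Pairwise Hamming distances:
  Glypto_elegans vs Ao_borealis: 6
  Glypto_elegans vs Junco_vulgaris: 8
  Ao_borealis vs Junco_vulgaris: 12
The smallest is 6 mismatches, between Glypto_elegans and Ao_borealis; p = 6/19 = 0.316.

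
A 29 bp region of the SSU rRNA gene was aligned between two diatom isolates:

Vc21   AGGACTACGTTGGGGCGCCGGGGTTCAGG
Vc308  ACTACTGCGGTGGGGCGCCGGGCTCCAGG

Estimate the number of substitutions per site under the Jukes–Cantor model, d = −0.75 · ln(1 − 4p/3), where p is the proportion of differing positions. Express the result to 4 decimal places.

The sequences differ at positions 2 (G/C), 3 (G/T), 7 (A/G), 10 (T/G), 23 (G/C), 25 (T/C).
p = 6/29 = 0.206897.
d = −0.75 · ln(1 − (4/3)·0.206897) = −0.75 · ln(0.724137) = −0.75 · (-0.322775) = 0.2421.

0.2421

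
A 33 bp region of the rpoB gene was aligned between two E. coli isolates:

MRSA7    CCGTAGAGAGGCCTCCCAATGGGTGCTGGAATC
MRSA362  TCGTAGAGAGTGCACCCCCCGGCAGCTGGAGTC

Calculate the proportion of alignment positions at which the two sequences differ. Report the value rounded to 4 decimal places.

0.3030

Differing sites — 1:C/T; 11:G/T; 12:C/G; 14:T/A; 18:A/C; 19:A/C; 20:T/C; 23:G/C; 24:T/A; 31:A/G.
There are 10 differences over 33 sites, so p = 10/33 = 0.3030.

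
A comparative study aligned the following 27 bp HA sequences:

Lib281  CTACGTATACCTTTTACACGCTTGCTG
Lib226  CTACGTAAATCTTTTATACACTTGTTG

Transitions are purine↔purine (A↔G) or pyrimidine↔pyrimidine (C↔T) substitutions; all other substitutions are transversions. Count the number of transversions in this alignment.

Differing sites — 8:T/A (Tv); 10:C/T (Ti); 17:C/T (Ti); 20:G/A (Ti); 25:C/T (Ti).
Of the 5 differences, 4 transitions and 1 transversion, so the answer is 1.

1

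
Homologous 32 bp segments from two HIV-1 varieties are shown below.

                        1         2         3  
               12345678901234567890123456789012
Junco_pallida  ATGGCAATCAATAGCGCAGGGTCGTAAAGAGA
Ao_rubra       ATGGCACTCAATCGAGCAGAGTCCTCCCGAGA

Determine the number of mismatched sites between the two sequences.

8

The sequences differ at positions 7 (A/C), 13 (A/C), 15 (C/A), 20 (G/A), 24 (G/C), 26 (A/C), 27 (A/C), 28 (A/C).
That gives 8 mismatches out of 32 aligned sites, so the Hamming distance is 8.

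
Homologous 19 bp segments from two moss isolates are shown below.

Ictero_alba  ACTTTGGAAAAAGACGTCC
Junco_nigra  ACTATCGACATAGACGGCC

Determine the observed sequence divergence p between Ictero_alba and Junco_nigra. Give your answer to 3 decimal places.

0.263

The sequences differ at positions 4 (T/A), 6 (G/C), 9 (A/C), 11 (A/T), 17 (T/G).
There are 5 differences over 19 sites, so p = 5/19 = 0.263.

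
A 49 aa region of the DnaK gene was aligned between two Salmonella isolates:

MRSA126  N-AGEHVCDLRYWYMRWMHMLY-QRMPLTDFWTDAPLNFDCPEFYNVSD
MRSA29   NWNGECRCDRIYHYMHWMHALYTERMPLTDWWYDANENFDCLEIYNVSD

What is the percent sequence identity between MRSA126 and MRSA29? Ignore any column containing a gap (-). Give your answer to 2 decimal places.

68.09%

Excluding the 2 gap columns leaves 47 comparable sites.
Differing sites — 3:A/N; 6:H/C; 7:V/R; 10:L/R; 11:R/I; 13:W/H; 16:R/H; 20:M/A; 24:Q/E; 31:F/W; 33:T/Y; 36:P/N; 37:L/E; 42:P/L; 44:F/I.
32 of the 47 comparable sites match, so the percent identity is 32/47 × 100 = 68.09%.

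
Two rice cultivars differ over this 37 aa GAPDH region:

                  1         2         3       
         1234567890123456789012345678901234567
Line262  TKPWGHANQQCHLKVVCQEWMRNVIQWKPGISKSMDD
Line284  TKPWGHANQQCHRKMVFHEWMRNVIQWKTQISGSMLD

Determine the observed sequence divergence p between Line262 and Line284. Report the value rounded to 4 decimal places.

0.2162

Mismatches occur at site 13 (L→R), site 15 (V→M), site 17 (C→F), site 18 (Q→H), site 29 (P→T), site 30 (G→Q), site 33 (K→G), site 36 (D→L).
There are 8 differences over 37 sites, so p = 8/37 = 0.2162.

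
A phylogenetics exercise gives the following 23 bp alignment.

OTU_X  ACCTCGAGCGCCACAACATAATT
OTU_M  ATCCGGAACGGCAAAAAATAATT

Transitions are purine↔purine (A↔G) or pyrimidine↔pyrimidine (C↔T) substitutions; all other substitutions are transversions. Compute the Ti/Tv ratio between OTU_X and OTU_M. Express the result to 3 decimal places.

0.750

The sequences differ at positions 2 (C/T, transition), 4 (T/C, transition), 5 (C/G, transversion), 8 (G/A, transition), 11 (C/G, transversion), 14 (C/A, transversion), 17 (C/A, transversion).
Of the 7 differences, 3 transitions and 4 transversions, so Ti/Tv = 3/4 = 0.750.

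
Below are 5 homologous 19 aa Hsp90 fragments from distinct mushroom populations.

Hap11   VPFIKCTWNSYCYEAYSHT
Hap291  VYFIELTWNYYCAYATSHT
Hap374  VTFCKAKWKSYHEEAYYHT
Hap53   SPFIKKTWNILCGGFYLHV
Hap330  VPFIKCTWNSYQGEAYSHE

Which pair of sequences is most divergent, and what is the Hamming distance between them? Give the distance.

14

Pairwise Hamming distances:
  Hap11 vs Hap291: 7
  Hap11 vs Hap374: 8
  Hap11 vs Hap53: 9
  Hap11 vs Hap330: 3
  Hap291 vs Hap374: 12
  Hap291 vs Hap53: 12
  Hap291 vs Hap330: 9
  Hap374 vs Hap53: 14
  Hap374 vs Hap330: 9
  Hap53 vs Hap330: 9
The largest is 14, between Hap374 and Hap53.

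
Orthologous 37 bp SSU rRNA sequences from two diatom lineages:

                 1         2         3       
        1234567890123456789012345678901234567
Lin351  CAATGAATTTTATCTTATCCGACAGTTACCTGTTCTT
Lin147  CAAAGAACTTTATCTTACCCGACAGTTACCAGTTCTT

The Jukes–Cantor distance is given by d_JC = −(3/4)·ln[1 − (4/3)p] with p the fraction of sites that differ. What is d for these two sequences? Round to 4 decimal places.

Differing sites — 4:T/A; 8:T/C; 18:T/C; 31:T/A.
p = 4/37 = 0.108108.
d = −0.75 · ln(1 − (4/3)·0.108108) = −0.75 · ln(0.855856) = −0.75 · (-0.155653) = 0.1167.

0.1167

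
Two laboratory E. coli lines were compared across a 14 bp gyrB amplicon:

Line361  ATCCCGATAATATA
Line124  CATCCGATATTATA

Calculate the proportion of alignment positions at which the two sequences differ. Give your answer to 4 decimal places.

0.2857

The sequences differ at positions 1 (A/C), 2 (T/A), 3 (C/T), 10 (A/T).
There are 4 differences over 14 sites, so p = 4/14 = 0.2857.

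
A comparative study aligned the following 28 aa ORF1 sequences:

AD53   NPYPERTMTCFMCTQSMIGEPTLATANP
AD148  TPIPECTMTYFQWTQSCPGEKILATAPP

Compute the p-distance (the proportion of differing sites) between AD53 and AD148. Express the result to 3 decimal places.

0.393

Differing sites — 1:N/T; 3:Y/I; 6:R/C; 10:C/Y; 12:M/Q; 13:C/W; 17:M/C; 18:I/P; 21:P/K; 22:T/I; 27:N/P.
There are 11 differences over 28 sites, so p = 11/28 = 0.393.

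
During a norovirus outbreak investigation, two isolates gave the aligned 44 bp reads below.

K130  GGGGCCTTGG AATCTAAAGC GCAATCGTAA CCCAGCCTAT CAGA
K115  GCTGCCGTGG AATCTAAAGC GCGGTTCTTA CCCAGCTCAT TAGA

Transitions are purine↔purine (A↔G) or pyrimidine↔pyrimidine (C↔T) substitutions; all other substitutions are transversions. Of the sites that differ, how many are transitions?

Mismatches occur at site 2 (G↔C, transversion), site 3 (G↔T, transversion), site 7 (T↔G, transversion), site 23 (A↔G, transition), site 24 (A↔G, transition), site 26 (C↔T, transition), site 27 (G↔C, transversion), site 29 (A↔T, transversion), site 37 (C↔T, transition), site 38 (T↔C, transition), site 41 (C↔T, transition).
Of the 11 differences, 6 transitions and 5 transversions, so the answer is 6.

6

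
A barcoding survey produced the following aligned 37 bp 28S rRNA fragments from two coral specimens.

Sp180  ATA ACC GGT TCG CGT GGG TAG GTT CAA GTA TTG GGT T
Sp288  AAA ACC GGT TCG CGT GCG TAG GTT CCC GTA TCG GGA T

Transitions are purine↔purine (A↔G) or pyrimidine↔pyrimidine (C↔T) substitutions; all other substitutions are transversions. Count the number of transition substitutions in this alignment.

1

Mismatches occur at site 2 (T↔A, transversion), site 17 (G↔C, transversion), site 26 (A↔C, transversion), site 27 (A↔C, transversion), site 32 (T↔C, transition), site 36 (T↔A, transversion).
Of the 6 differences, 1 transition and 5 transversions, so the answer is 1.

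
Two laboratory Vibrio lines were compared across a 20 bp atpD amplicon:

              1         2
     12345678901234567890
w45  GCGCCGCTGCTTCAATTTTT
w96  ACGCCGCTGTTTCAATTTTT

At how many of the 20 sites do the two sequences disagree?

Mismatches occur at site 1 (G↔A), site 10 (C↔T).
That gives 2 mismatches out of 20 aligned sites, so the Hamming distance is 2.

2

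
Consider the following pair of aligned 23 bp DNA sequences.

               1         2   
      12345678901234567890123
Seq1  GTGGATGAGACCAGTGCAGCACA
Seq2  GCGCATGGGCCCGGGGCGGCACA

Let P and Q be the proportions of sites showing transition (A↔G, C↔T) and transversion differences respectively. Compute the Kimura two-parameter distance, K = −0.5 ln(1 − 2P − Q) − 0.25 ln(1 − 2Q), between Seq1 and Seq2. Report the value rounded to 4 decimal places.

Mismatches occur at site 2 (T↔C, transition), site 4 (G↔C, transversion), site 8 (A↔G, transition), site 10 (A↔C, transversion), site 13 (A↔G, transition), site 15 (T↔G, transversion), site 18 (A↔G, transition).
Of the 7 differences, 4 transitions and 3 transversions over 23 sites: P = 4/23 = 0.173913, Q = 3/23 = 0.130435.
d = −0.5·ln(0.521739) − 0.25·ln(0.739130) = −0.5·(-0.650588) − 0.25·(-0.302281) = 0.4009.

0.4009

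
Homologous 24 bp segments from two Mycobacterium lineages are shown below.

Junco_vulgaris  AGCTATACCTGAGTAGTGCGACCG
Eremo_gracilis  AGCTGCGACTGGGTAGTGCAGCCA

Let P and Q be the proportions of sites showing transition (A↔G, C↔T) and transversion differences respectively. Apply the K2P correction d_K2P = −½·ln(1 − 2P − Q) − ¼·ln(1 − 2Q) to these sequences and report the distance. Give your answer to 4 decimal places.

0.5122

The sequences differ at positions 5 (A/G, transition), 6 (T/C, transition), 7 (A/G, transition), 8 (C/A, transversion), 12 (A/G, transition), 20 (G/A, transition), 21 (A/G, transition), 24 (G/A, transition).
Of the 8 differences, 7 transitions and 1 transversion over 24 sites: P = 7/24 = 0.291667, Q = 1/24 = 0.041667.
d = −0.5·ln(0.374999) − 0.25·ln(0.916666) = −0.5·(-0.980832) − 0.25·(-0.087012) = 0.5122.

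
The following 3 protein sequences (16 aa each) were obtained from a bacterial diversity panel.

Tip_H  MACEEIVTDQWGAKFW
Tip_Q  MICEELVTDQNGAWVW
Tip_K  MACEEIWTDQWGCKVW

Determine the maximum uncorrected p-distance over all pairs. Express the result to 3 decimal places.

Pairwise Hamming distances:
  Tip_H vs Tip_Q: 5
  Tip_H vs Tip_K: 3
  Tip_Q vs Tip_K: 6
The largest is 6 mismatches, between Tip_Q and Tip_K; p = 6/16 = 0.375.

0.375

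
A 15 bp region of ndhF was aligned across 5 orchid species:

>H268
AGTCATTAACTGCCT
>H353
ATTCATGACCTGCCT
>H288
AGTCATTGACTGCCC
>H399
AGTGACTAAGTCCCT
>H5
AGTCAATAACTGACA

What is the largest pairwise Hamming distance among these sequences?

7

Pairwise Hamming distances:
  H268 vs H353: 3
  H268 vs H288: 2
  H268 vs H399: 4
  H268 vs H5: 3
  H353 vs H288: 5
  H353 vs H399: 7
  H353 vs H5: 6
  H288 vs H399: 6
  H288 vs H5: 4
  H399 vs H5: 6
The largest is 7, between H353 and H399.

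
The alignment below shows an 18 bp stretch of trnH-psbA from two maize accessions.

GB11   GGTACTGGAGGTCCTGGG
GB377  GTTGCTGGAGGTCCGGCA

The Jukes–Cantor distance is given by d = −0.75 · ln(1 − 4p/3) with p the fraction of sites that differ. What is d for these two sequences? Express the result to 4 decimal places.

0.3470

The sequences differ at positions 2 (G/T), 4 (A/G), 15 (T/G), 17 (G/C), 18 (G/A).
p = 5/18 = 0.277778.
d = −0.75 · ln(1 − (4/3)·0.277778) = −0.75 · ln(0.629629) = −0.75 · (-0.462625) = 0.3470.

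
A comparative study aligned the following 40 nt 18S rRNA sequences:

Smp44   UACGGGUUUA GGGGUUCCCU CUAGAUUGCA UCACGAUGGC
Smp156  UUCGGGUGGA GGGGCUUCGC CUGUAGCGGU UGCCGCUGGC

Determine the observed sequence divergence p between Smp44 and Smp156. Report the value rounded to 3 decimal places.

Differing sites — 2:A/U; 8:U/G; 9:U/G; 15:U/C; 17:C/U; 19:C/G; 20:U/C; 23:A/G; 24:G/U; 26:U/G; 27:U/C; 29:C/G; 30:A/U; 32:C/G; 33:A/C; 36:A/C.
There are 16 differences over 40 sites, so p = 16/40 = 0.400.

0.400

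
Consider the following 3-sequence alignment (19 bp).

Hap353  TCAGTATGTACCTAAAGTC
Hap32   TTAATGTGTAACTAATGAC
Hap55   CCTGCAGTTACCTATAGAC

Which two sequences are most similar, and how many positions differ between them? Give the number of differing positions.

6

Pairwise Hamming distances:
  Hap353 vs Hap32: 6
  Hap353 vs Hap55: 7
  Hap32 vs Hap55: 11
The smallest is 6, between Hap353 and Hap32.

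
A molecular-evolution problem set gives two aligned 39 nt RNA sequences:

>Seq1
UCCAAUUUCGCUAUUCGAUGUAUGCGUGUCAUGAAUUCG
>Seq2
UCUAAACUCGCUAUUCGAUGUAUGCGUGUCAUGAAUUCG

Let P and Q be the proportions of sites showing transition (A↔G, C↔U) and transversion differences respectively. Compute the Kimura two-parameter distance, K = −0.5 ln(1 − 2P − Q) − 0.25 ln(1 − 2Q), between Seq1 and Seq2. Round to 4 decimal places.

Mismatches occur at site 3 (C→U, transition), site 6 (U→A, transversion), site 7 (U→C, transition).
Of the 3 differences, 2 transitions and 1 transversion over 39 sites: P = 2/39 = 0.051282, Q = 1/39 = 0.025641.
d = −0.5·ln(0.871795) − 0.25·ln(0.948718) = −0.5·(-0.137201) − 0.25·(-0.052644) = 0.0818.

0.0818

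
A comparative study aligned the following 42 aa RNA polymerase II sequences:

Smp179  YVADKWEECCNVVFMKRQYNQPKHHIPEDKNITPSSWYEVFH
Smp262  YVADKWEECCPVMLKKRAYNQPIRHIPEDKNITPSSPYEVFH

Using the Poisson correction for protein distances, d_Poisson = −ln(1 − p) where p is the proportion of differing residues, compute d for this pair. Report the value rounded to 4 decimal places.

The sequences differ at positions 11 (N/P), 13 (V/M), 14 (F/L), 15 (M/K), 18 (Q/A), 23 (K/I), 24 (H/R), 37 (W/P).
p = 8/42 = 0.190476.
d = −ln(1 − 0.190476) = −ln(0.809524) = 0.2113.

0.2113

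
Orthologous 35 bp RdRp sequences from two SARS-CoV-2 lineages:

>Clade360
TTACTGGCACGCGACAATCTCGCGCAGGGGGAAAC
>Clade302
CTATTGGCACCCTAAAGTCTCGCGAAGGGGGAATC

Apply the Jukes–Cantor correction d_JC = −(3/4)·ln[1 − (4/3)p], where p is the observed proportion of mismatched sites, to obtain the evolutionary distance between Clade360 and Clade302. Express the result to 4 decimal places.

0.2726

The sequences differ at positions 1 (T/C), 4 (C/T), 11 (G/C), 13 (G/T), 15 (C/A), 17 (A/G), 25 (C/A), 34 (A/T).
p = 8/35 = 0.228571.
d = −0.75 · ln(1 − (4/3)·0.228571) = −0.75 · ln(0.695239) = −0.75 · (-0.363500) = 0.2726.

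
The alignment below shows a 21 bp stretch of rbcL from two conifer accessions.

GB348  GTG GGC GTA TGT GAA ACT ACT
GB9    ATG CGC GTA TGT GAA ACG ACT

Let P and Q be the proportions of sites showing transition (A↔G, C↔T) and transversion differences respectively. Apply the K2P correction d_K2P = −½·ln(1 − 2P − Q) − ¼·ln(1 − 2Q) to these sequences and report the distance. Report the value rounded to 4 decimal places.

Mismatches occur at site 1 (G→A, transition), site 4 (G→C, transversion), site 18 (T→G, transversion).
Of the 3 differences, 1 transition and 2 transversions over 21 sites: P = 1/21 = 0.047619, Q = 2/21 = 0.095238.
d = −0.5·ln(0.809524) − 0.25·ln(0.809524) = −0.5·(-0.211309) − 0.25·(-0.211309) = 0.1585.

0.1585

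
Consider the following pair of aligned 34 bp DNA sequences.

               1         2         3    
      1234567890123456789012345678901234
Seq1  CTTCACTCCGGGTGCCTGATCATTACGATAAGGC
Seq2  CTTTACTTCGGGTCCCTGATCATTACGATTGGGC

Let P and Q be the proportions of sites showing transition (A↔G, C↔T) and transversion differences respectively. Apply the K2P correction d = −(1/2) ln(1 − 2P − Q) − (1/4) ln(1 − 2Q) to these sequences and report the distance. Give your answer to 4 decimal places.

Mismatches occur at site 4 (C→T, transition), site 8 (C→T, transition), site 14 (G→C, transversion), site 30 (A→T, transversion), site 31 (A→G, transition).
Of the 5 differences, 3 transitions and 2 transversions over 34 sites: P = 3/34 = 0.088235, Q = 2/34 = 0.058824.
d = −0.5·ln(0.764706) − 0.25·ln(0.882352) = −0.5·(-0.268264) − 0.25·(-0.125164) = 0.1654.

0.1654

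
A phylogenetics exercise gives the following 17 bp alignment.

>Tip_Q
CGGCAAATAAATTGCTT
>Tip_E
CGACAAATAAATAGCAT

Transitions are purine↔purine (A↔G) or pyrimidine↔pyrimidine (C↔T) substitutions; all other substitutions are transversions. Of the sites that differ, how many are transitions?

Mismatches occur at site 3 (G/A, transition), site 13 (T/A, transversion), site 16 (T/A, transversion).
Of the 3 differences, 1 transition and 2 transversions, so the answer is 1.

1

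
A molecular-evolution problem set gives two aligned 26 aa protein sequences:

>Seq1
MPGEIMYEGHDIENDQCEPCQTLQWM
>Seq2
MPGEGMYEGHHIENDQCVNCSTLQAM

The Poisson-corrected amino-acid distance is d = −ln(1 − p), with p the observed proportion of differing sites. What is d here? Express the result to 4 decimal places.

0.2624

Differing sites — 5:I/G; 11:D/H; 18:E/V; 19:P/N; 21:Q/S; 25:W/A.
p = 6/26 = 0.230769.
d = −ln(1 − 0.230769) = −ln(0.769231) = 0.2624.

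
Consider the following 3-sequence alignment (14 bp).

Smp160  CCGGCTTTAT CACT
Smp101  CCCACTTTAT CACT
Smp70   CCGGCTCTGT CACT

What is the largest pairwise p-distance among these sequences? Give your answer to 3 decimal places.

0.286

Pairwise Hamming distances:
  Smp160 vs Smp101: 2
  Smp160 vs Smp70: 2
  Smp101 vs Smp70: 4
The largest is 4 mismatches, between Smp101 and Smp70; p = 4/14 = 0.286.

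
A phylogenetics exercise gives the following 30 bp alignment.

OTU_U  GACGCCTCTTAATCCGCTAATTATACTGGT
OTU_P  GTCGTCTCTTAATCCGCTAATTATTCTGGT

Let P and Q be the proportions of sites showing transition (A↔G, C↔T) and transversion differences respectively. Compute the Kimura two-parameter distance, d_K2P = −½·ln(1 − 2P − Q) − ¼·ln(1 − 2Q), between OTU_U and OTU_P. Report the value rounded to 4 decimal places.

0.1073

Mismatches occur at site 2 (A/T, transversion), site 5 (C/T, transition), site 25 (A/T, transversion).
Of the 3 differences, 1 transition and 2 transversions over 30 sites: P = 1/30 = 0.033333, Q = 2/30 = 0.066667.
d = −0.5·ln(0.866667) − 0.25·ln(0.866666) = −0.5·(-0.143100) − 0.25·(-0.143102) = 0.1073.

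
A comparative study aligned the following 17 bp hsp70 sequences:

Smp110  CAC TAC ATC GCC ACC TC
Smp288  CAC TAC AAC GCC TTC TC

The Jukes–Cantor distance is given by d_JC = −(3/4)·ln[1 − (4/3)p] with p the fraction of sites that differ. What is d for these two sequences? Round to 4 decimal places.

Mismatches occur at site 8 (T/A), site 13 (A/T), site 14 (C/T).
p = 3/17 = 0.176471.
d = −0.75 · ln(1 − (4/3)·0.176471) = −0.75 · ln(0.764705) = −0.75 · (-0.268265) = 0.2012.

0.2012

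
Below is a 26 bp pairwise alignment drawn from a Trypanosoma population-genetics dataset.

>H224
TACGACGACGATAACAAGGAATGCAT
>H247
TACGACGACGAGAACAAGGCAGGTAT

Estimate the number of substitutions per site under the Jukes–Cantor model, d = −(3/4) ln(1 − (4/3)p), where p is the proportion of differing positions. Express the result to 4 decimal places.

0.1722

Differing sites — 12:T/G; 20:A/C; 22:T/G; 24:C/T.
p = 4/26 = 0.153846.
d = −0.75 · ln(1 − (4/3)·0.153846) = −0.75 · ln(0.794872) = −0.75 · (-0.229574) = 0.1722.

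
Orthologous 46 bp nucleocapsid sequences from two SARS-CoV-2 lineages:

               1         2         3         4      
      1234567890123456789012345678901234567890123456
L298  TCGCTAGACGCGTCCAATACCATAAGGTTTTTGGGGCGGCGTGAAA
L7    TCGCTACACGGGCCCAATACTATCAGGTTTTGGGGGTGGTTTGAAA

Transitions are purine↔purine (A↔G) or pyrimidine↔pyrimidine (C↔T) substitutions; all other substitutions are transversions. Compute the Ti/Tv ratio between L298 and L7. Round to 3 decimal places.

0.800

Differing sites — 7:G/C (Tv); 11:C/G (Tv); 13:T/C (Ti); 21:C/T (Ti); 24:A/C (Tv); 32:T/G (Tv); 37:C/T (Ti); 40:C/T (Ti); 41:G/T (Tv).
Of the 9 differences, 4 transitions and 5 transversions, so Ti/Tv = 4/5 = 0.800.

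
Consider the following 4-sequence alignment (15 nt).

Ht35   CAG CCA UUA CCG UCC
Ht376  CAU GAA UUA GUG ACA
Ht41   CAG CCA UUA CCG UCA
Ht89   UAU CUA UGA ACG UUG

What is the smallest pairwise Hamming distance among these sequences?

1

Pairwise Hamming distances:
  Ht35 vs Ht376: 7
  Ht35 vs Ht41: 1
  Ht35 vs Ht89: 7
  Ht376 vs Ht41: 6
  Ht376 vs Ht89: 9
  Ht41 vs Ht89: 7
The smallest is 1, between Ht35 and Ht41.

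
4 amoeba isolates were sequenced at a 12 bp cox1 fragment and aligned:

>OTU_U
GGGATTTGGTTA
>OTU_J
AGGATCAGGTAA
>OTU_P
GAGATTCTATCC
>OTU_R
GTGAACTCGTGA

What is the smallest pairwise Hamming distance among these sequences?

Pairwise Hamming distances:
  OTU_U vs OTU_J: 4
  OTU_U vs OTU_P: 6
  OTU_U vs OTU_R: 5
  OTU_J vs OTU_P: 8
  OTU_J vs OTU_R: 6
  OTU_P vs OTU_R: 8
The smallest is 4, between OTU_U and OTU_J.

4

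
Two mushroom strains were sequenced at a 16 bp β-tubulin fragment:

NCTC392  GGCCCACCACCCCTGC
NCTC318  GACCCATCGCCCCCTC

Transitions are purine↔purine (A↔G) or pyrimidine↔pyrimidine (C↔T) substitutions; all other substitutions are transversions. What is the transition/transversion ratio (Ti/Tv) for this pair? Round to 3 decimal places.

Differing sites — 2:G/A (Ti); 7:C/T (Ti); 9:A/G (Ti); 14:T/C (Ti); 15:G/T (Tv).
Of the 5 differences, 4 transitions and 1 transversion, so Ti/Tv = 4/1 = 4.000.

4.000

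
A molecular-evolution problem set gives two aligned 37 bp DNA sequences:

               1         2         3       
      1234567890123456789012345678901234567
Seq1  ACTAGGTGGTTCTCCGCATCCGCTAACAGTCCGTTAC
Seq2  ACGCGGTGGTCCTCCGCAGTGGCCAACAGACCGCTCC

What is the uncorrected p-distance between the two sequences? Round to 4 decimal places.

Mismatches occur at site 3 (T→G), site 4 (A→C), site 11 (T→C), site 19 (T→G), site 20 (C→T), site 21 (C→G), site 24 (T→C), site 30 (T→A), site 34 (T→C), site 36 (A→C).
There are 10 differences over 37 sites, so p = 10/37 = 0.2703.

0.2703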